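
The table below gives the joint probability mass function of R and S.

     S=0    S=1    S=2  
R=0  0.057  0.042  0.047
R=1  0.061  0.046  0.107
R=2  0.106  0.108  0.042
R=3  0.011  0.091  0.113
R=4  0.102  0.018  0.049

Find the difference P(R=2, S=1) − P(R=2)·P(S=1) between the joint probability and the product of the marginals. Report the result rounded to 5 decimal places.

P(R=2) = 0.106 + 0.108 + 0.042 = 0.256.
P(S=1) = 0.042 + 0.046 + 0.108 + 0.091 + 0.018 = 0.305.
P(R=2, S=1) − P(R=2)P(S=1) = 0.108 − 0.256×0.305 = 0.02992.

0.02992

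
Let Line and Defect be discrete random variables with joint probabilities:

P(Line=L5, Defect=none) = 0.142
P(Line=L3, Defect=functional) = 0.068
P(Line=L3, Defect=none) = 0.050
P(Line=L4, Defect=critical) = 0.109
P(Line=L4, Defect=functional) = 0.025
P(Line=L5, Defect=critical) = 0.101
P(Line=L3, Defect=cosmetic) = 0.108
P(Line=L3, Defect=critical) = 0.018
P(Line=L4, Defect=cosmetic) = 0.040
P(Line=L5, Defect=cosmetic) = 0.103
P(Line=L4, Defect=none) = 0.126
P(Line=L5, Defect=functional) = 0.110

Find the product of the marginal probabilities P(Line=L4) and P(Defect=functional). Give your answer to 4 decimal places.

0.0609

P(Line=L4) = 0.126 + 0.040 + 0.025 + 0.109 = 0.300.
P(Defect=functional) = 0.068 + 0.025 + 0.110 = 0.203.
Product: 0.300 × 0.203 = 0.0609.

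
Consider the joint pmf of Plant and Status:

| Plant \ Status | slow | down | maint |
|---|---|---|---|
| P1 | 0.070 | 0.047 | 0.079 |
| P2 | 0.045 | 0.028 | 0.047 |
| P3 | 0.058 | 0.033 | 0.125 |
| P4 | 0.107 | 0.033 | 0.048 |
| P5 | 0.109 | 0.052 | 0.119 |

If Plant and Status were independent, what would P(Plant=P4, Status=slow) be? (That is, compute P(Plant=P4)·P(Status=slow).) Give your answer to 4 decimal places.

P(Plant=P4) = 0.107 + 0.033 + 0.048 = 0.188.
P(Status=slow) = 0.070 + 0.045 + 0.058 + 0.107 + 0.109 = 0.389.
Product: 0.188 × 0.389 = 0.0731.

0.0731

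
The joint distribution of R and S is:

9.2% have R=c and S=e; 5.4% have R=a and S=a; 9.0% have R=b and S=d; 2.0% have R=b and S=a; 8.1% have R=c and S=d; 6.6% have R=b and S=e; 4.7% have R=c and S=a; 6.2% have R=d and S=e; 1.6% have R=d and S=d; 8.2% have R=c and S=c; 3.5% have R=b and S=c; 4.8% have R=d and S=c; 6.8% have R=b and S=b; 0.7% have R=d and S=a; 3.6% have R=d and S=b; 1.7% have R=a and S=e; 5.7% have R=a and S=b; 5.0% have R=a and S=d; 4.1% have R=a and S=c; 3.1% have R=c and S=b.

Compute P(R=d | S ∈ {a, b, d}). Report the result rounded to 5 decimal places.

0.10592

P(S=a) = 0.054 + 0.020 + 0.047 + 0.007 = 0.128.
P(S=b) = 0.057 + 0.068 + 0.031 + 0.036 = 0.192.
P(S=d) = 0.050 + 0.090 + 0.081 + 0.016 = 0.237.
P(S ∈ {a, b, d}) = 0.128 + 0.192 + 0.237 = 0.557; P(R=d, S ∈ {a, b, d}) = 0.007 + 0.036 + 0.016 = 0.059.
P(R=d | S ∈ {a, b, d}) = 0.059/0.557 = 0.10592.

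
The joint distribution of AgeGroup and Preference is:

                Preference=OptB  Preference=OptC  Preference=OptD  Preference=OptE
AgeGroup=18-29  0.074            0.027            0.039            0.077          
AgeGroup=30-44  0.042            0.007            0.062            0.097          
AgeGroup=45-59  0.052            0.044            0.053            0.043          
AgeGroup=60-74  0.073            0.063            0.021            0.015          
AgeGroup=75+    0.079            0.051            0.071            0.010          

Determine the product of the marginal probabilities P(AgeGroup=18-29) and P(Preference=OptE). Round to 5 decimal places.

P(AgeGroup=18-29) = 0.074 + 0.027 + 0.039 + 0.077 = 0.217.
P(Preference=OptE) = 0.077 + 0.097 + 0.043 + 0.015 + 0.010 = 0.242.
Product: 0.217 × 0.242 = 0.05251.

0.05251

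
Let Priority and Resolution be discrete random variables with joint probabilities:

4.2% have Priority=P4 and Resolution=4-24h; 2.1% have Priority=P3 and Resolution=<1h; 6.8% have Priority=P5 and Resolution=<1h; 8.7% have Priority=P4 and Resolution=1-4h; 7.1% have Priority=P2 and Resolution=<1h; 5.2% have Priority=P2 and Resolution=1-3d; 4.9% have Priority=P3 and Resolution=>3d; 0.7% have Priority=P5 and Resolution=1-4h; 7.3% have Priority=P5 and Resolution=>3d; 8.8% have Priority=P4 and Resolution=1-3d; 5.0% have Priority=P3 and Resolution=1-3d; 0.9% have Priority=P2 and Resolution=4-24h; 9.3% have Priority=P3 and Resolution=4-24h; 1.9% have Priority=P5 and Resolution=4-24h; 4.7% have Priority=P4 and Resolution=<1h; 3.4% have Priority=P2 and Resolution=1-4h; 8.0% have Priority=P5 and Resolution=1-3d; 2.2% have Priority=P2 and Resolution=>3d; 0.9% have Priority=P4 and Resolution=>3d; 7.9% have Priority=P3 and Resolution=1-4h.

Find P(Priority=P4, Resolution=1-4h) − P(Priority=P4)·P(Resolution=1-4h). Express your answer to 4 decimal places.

P(Priority=P4) = 0.047 + 0.087 + 0.042 + 0.088 + 0.009 = 0.273.
P(Resolution=1-4h) = 0.034 + 0.079 + 0.087 + 0.007 = 0.207.
P(Priority=P4, Resolution=1-4h) − P(Priority=P4)P(Resolution=1-4h) = 0.087 − 0.273×0.207 = 0.0305.

0.0305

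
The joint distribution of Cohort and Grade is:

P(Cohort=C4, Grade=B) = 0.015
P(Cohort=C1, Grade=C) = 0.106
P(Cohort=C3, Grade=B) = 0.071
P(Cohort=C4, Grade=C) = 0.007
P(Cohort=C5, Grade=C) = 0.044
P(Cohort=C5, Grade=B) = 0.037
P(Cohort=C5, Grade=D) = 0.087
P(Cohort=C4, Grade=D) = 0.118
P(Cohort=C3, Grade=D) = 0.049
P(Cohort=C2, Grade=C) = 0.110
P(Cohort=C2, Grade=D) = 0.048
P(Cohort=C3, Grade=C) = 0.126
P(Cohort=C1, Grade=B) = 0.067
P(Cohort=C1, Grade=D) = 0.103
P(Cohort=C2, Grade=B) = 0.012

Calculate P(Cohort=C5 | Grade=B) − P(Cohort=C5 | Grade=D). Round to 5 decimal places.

P(Grade=B) = 0.067 + 0.012 + 0.071 + 0.015 + 0.037 = 0.202; P(Cohort=C5 | Grade=B) = 0.037/0.202 = 0.183168.
P(Grade=D) = 0.103 + 0.048 + 0.049 + 0.118 + 0.087 = 0.405; P(Cohort=C5 | Grade=D) = 0.087/0.405 = 0.214815.
Difference = -0.03165.

-0.03165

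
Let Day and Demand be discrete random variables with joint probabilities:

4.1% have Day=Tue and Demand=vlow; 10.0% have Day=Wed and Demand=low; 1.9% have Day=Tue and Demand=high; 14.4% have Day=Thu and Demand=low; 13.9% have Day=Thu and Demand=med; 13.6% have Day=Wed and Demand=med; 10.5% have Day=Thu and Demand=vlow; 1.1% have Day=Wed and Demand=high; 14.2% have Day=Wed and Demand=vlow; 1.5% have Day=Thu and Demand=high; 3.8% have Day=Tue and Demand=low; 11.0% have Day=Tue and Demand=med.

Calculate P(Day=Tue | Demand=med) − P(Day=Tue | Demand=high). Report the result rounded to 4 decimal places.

P(Demand=med) = 0.110 + 0.136 + 0.139 = 0.385; P(Day=Tue | Demand=med) = 0.110/0.385 = 0.28571.
P(Demand=high) = 0.019 + 0.011 + 0.015 = 0.045; P(Day=Tue | Demand=high) = 0.019/0.045 = 0.42222.
Difference = -0.1365.

-0.1365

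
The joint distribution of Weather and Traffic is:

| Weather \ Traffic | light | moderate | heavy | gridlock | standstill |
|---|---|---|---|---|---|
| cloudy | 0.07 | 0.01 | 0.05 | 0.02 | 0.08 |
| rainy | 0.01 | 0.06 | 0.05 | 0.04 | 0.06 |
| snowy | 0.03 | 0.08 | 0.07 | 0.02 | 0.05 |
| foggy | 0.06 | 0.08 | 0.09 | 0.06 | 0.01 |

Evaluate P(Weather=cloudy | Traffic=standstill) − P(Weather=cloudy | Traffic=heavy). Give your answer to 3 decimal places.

P(Traffic=standstill) = 0.08 + 0.06 + 0.05 + 0.01 = 0.20; P(Weather=cloudy | Traffic=standstill) = 0.08/0.20 = 0.4000.
P(Traffic=heavy) = 0.05 + 0.05 + 0.07 + 0.09 = 0.26; P(Weather=cloudy | Traffic=heavy) = 0.05/0.26 = 0.1923.
Difference = 0.208.

0.208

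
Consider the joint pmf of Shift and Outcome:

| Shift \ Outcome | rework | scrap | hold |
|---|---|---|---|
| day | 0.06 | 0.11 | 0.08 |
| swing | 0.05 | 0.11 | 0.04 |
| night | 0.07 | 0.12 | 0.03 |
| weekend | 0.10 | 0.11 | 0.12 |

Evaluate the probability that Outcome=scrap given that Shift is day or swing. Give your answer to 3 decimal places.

P(Shift=day) = 0.06 + 0.11 + 0.08 = 0.25.
P(Shift=swing) = 0.05 + 0.11 + 0.04 = 0.20.
P(Shift ∈ {day, swing}) = 0.25 + 0.20 = 0.45; P(Outcome=scrap, Shift ∈ {day, swing}) = 0.11 + 0.11 = 0.22.
P(Outcome=scrap | Shift ∈ {day, swing}) = 0.22/0.45 = 0.489.

0.489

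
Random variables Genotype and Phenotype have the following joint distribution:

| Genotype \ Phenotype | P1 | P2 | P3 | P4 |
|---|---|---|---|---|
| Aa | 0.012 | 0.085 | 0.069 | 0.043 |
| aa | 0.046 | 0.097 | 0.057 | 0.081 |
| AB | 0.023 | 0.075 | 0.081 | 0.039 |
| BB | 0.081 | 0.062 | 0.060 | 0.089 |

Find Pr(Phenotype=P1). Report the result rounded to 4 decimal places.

0.1620

P(Phenotype=P1) = 0.012 + 0.046 + 0.023 + 0.081 = 0.162.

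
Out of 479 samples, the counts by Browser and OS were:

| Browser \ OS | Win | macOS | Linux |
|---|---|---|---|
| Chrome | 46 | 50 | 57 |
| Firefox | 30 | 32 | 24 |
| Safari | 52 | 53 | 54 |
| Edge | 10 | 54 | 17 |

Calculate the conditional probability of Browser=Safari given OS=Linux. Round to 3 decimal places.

Total with OS=Linux: 57 + 24 + 54 + 17 = 152.
P(Browser=Safari | OS=Linux) = 54/152 = 0.355.

0.355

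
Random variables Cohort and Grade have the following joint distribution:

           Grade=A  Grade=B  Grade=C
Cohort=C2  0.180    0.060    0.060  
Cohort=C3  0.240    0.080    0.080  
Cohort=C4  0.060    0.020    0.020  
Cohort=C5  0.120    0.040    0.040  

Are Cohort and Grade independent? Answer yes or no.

Every cell satisfies P(Cohort,Grade) = P(Cohort)·P(Grade). For instance P(Cohort=C4) = 0.100, P(Grade=C) = 0.200, and 0.100×0.200 = 0.020 matches the joint entry. So Cohort and Grade are independent.

yes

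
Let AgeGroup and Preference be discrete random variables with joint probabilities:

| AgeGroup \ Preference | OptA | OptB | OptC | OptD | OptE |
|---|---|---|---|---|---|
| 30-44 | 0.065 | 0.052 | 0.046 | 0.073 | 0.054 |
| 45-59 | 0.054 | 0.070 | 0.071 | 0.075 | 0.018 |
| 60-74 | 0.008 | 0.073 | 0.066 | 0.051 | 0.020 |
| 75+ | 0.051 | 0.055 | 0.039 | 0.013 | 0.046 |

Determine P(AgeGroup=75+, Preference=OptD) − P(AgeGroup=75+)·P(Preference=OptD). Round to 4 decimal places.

-0.0302

P(AgeGroup=75+) = 0.051 + 0.055 + 0.039 + 0.013 + 0.046 = 0.204.
P(Preference=OptD) = 0.073 + 0.075 + 0.051 + 0.013 = 0.212.
P(AgeGroup=75+, Preference=OptD) − P(AgeGroup=75+)P(Preference=OptD) = 0.013 − 0.204×0.212 = -0.0302.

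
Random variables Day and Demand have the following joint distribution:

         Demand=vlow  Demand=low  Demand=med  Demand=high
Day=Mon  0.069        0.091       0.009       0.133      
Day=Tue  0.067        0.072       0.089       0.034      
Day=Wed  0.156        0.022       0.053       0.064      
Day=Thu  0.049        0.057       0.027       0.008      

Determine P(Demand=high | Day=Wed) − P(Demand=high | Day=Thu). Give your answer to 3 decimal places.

0.160

P(Day=Wed) = 0.156 + 0.022 + 0.053 + 0.064 = 0.295; P(Demand=high | Day=Wed) = 0.064/0.295 = 0.2169.
P(Day=Thu) = 0.049 + 0.057 + 0.027 + 0.008 = 0.141; P(Demand=high | Day=Thu) = 0.008/0.141 = 0.0567.
Difference = 0.160.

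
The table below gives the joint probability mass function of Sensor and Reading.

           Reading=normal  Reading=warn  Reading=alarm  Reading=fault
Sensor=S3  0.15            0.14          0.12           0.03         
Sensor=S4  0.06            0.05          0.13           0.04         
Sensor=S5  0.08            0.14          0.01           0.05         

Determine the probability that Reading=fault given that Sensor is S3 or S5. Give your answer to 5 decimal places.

0.11111

P(Sensor=S3) = 0.15 + 0.14 + 0.12 + 0.03 = 0.44.
P(Sensor=S5) = 0.08 + 0.14 + 0.01 + 0.05 = 0.28.
P(Sensor ∈ {S3, S5}) = 0.44 + 0.28 = 0.72; P(Reading=fault, Sensor ∈ {S3, S5}) = 0.03 + 0.05 = 0.08.
P(Reading=fault | Sensor ∈ {S3, S5}) = 0.08/0.72 = 0.11111.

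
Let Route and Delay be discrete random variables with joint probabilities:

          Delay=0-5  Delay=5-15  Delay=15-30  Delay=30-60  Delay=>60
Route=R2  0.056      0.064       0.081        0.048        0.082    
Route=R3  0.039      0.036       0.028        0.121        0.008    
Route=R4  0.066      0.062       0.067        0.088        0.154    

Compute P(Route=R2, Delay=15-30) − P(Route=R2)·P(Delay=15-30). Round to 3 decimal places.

P(Route=R2) = 0.056 + 0.064 + 0.081 + 0.048 + 0.082 = 0.331.
P(Delay=15-30) = 0.081 + 0.028 + 0.067 = 0.176.
P(Route=R2, Delay=15-30) − P(Route=R2)P(Delay=15-30) = 0.081 − 0.331×0.176 = 0.023.

0.023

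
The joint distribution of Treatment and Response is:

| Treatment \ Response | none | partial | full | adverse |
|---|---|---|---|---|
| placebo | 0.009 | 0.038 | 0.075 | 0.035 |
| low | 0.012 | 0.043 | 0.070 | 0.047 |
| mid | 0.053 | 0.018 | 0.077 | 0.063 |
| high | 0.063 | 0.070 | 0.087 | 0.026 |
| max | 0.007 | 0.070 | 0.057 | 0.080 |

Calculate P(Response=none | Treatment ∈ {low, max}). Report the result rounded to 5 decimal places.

P(Treatment=low) = 0.012 + 0.043 + 0.070 + 0.047 = 0.172.
P(Treatment=max) = 0.007 + 0.070 + 0.057 + 0.080 = 0.214.
P(Treatment ∈ {low, max}) = 0.172 + 0.214 = 0.386; P(Response=none, Treatment ∈ {low, max}) = 0.012 + 0.007 = 0.019.
P(Response=none | Treatment ∈ {low, max}) = 0.019/0.386 = 0.04922.

0.04922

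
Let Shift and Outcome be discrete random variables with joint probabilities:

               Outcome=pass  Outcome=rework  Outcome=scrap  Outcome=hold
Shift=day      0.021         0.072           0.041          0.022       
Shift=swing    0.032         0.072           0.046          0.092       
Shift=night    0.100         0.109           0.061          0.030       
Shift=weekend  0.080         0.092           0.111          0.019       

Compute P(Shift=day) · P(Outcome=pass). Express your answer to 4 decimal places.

P(Shift=day) = 0.021 + 0.072 + 0.041 + 0.022 = 0.156.
P(Outcome=pass) = 0.021 + 0.032 + 0.100 + 0.080 = 0.233.
Product: 0.156 × 0.233 = 0.0363.

0.0363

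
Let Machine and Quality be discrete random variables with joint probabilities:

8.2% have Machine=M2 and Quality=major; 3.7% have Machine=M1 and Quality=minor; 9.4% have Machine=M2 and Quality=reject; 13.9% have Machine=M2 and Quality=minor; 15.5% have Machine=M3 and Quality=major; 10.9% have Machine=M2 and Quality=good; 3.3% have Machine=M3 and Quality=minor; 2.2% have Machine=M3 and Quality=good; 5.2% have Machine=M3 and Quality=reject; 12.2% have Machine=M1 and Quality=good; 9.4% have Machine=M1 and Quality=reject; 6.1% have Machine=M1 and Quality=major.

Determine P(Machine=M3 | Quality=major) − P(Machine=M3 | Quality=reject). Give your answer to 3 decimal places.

0.303

P(Quality=major) = 0.061 + 0.082 + 0.155 = 0.298; P(Machine=M3 | Quality=major) = 0.155/0.298 = 0.5201.
P(Quality=reject) = 0.094 + 0.094 + 0.052 = 0.240; P(Machine=M3 | Quality=reject) = 0.052/0.240 = 0.2167.
Difference = 0.303.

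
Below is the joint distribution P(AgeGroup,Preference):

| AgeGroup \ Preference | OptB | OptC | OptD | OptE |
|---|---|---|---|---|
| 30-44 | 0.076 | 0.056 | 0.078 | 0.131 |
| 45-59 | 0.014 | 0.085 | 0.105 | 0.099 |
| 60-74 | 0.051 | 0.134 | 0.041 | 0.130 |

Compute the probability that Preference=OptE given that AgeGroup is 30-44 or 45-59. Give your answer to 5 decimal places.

0.35714

P(AgeGroup=30-44) = 0.076 + 0.056 + 0.078 + 0.131 = 0.341.
P(AgeGroup=45-59) = 0.014 + 0.085 + 0.105 + 0.099 = 0.303.
P(AgeGroup ∈ {30-44, 45-59}) = 0.341 + 0.303 = 0.644; P(Preference=OptE, AgeGroup ∈ {30-44, 45-59}) = 0.131 + 0.099 = 0.230.
P(Preference=OptE | AgeGroup ∈ {30-44, 45-59}) = 0.230/0.644 = 0.35714.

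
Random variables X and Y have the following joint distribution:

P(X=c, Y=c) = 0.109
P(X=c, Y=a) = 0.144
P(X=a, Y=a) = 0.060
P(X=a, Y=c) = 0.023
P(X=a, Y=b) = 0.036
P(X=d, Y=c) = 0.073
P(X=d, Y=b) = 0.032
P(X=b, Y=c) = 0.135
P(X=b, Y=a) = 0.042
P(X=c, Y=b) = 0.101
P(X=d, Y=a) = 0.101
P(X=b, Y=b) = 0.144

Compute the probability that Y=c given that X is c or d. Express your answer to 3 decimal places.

P(X=c) = 0.144 + 0.101 + 0.109 = 0.354.
P(X=d) = 0.101 + 0.032 + 0.073 = 0.206.
P(X ∈ {c, d}) = 0.354 + 0.206 = 0.560; P(Y=c, X ∈ {c, d}) = 0.109 + 0.073 = 0.182.
P(Y=c | X ∈ {c, d}) = 0.182/0.560 = 0.325.

0.325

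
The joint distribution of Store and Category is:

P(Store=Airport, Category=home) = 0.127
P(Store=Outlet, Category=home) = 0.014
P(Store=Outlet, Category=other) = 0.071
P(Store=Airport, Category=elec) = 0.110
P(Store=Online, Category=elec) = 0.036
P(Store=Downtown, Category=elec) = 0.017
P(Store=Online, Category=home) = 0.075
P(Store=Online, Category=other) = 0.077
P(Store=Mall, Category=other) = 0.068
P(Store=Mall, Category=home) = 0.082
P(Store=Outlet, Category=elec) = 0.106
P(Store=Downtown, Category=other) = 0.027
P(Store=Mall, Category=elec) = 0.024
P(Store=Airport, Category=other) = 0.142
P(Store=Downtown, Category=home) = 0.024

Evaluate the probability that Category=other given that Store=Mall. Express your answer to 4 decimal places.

P(Store=Mall) = 0.024 + 0.082 + 0.068 = 0.174.
P(Category=other | Store=Mall) = 0.068/0.174 = 0.3908.

0.3908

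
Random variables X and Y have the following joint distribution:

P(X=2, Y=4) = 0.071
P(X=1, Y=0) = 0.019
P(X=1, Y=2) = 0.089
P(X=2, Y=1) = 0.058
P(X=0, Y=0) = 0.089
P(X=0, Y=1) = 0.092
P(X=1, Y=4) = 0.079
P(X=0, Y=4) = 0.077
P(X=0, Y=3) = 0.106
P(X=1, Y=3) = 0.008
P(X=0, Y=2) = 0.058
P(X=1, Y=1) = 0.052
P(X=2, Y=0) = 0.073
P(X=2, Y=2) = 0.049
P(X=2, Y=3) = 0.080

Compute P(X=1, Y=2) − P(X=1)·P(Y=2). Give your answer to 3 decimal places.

P(X=1) = 0.019 + 0.052 + 0.089 + 0.008 + 0.079 = 0.247.
P(Y=2) = 0.058 + 0.089 + 0.049 = 0.196.
P(X=1, Y=2) − P(X=1)P(Y=2) = 0.089 − 0.247×0.196 = 0.041.

0.041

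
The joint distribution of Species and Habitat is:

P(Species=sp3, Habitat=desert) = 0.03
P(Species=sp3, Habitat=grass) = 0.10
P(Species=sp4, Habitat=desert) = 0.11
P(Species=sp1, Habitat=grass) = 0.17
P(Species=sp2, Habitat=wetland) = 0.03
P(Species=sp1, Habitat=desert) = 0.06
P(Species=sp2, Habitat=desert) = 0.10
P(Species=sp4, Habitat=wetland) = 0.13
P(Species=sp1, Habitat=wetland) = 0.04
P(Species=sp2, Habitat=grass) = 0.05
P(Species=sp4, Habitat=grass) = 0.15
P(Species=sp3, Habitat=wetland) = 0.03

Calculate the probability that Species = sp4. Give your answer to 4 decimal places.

P(Species=sp4) = 0.15 + 0.13 + 0.11 = 0.39.

0.3900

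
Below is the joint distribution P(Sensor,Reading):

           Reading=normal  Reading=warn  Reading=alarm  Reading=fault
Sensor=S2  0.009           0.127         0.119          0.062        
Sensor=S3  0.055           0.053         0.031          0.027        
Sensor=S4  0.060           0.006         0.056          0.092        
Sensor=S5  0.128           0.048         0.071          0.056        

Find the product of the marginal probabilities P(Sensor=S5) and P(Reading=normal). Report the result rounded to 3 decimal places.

P(Sensor=S5) = 0.128 + 0.048 + 0.071 + 0.056 = 0.303.
P(Reading=normal) = 0.009 + 0.055 + 0.060 + 0.128 = 0.252.
Product: 0.303 × 0.252 = 0.076.

0.076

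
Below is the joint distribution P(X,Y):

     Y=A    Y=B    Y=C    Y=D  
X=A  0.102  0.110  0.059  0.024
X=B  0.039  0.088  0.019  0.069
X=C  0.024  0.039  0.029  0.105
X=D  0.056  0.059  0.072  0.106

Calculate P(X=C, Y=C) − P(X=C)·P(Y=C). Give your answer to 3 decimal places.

-0.006

P(X=C) = 0.024 + 0.039 + 0.029 + 0.105 = 0.197.
P(Y=C) = 0.059 + 0.019 + 0.029 + 0.072 = 0.179.
P(X=C, Y=C) − P(X=C)P(Y=C) = 0.029 − 0.197×0.179 = -0.006.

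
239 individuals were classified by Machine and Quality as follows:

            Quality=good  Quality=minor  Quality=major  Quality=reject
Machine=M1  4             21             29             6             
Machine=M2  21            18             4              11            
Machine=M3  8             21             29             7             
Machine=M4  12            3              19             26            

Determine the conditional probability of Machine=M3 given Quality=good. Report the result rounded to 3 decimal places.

0.178

Total with Quality=good: 4 + 21 + 8 + 12 = 45.
P(Machine=M3 | Quality=good) = 8/45 = 0.178.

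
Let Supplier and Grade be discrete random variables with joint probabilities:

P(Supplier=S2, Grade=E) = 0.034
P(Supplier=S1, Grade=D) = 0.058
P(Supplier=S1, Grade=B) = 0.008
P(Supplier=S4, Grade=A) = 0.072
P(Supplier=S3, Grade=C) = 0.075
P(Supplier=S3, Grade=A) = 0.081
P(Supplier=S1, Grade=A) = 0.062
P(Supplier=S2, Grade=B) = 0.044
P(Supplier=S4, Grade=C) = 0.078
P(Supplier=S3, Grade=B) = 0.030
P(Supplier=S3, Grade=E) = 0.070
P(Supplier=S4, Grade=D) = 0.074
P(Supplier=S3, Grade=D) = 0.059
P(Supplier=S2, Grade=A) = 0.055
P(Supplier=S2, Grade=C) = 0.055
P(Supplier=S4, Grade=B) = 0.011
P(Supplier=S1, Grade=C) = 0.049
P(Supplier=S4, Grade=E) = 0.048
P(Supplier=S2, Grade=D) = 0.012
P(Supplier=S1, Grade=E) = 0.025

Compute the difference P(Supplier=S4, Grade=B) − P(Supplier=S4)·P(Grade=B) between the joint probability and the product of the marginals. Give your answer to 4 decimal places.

-0.0153

P(Supplier=S4) = 0.072 + 0.011 + 0.078 + 0.074 + 0.048 = 0.283.
P(Grade=B) = 0.008 + 0.044 + 0.030 + 0.011 = 0.093.
P(Supplier=S4, Grade=B) − P(Supplier=S4)P(Grade=B) = 0.011 − 0.283×0.093 = -0.0153.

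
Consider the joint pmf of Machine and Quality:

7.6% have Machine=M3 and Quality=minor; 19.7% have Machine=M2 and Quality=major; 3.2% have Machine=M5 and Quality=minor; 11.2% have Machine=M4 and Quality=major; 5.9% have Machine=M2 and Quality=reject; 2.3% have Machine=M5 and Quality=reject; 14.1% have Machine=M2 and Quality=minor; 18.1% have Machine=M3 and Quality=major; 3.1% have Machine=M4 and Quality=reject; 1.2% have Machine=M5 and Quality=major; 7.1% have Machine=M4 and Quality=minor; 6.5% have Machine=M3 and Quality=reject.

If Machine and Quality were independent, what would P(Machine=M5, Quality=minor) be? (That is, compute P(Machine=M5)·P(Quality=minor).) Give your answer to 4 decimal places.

P(Machine=M5) = 0.032 + 0.012 + 0.023 = 0.067.
P(Quality=minor) = 0.141 + 0.076 + 0.071 + 0.032 = 0.320.
Product: 0.067 × 0.320 = 0.0214.

0.0214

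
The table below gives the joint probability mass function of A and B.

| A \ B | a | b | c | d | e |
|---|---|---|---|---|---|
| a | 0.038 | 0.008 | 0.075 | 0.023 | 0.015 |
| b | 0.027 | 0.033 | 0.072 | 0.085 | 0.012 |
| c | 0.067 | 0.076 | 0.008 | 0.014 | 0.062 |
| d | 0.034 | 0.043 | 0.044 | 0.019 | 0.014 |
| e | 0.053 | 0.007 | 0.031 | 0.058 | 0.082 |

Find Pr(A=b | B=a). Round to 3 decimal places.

0.123

P(B=a) = 0.038 + 0.027 + 0.067 + 0.034 + 0.053 = 0.219.
P(A=b | B=a) = 0.027/0.219 = 0.123.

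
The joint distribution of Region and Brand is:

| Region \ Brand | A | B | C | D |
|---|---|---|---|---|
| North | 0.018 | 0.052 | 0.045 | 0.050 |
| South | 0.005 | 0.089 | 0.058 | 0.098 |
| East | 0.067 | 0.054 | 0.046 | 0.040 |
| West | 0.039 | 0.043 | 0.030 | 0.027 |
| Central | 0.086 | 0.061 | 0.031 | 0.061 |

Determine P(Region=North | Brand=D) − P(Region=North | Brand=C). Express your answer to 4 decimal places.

P(Brand=D) = 0.050 + 0.098 + 0.040 + 0.027 + 0.061 = 0.276; P(Region=North | Brand=D) = 0.050/0.276 = 0.18116.
P(Brand=C) = 0.045 + 0.058 + 0.046 + 0.030 + 0.031 = 0.210; P(Region=North | Brand=C) = 0.045/0.210 = 0.21429.
Difference = -0.0331.

-0.0331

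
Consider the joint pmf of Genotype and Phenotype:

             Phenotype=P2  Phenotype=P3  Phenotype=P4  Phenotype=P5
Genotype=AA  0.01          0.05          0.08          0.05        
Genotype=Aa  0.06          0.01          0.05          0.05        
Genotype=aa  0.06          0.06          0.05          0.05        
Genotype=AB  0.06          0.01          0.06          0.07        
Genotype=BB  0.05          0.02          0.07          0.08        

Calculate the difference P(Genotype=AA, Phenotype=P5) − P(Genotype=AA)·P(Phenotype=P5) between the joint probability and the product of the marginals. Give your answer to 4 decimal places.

P(Genotype=AA) = 0.01 + 0.05 + 0.08 + 0.05 = 0.19.
P(Phenotype=P5) = 0.05 + 0.05 + 0.05 + 0.07 + 0.08 = 0.30.
P(Genotype=AA, Phenotype=P5) − P(Genotype=AA)P(Phenotype=P5) = 0.05 − 0.19×0.30 = -0.0070.

-0.0070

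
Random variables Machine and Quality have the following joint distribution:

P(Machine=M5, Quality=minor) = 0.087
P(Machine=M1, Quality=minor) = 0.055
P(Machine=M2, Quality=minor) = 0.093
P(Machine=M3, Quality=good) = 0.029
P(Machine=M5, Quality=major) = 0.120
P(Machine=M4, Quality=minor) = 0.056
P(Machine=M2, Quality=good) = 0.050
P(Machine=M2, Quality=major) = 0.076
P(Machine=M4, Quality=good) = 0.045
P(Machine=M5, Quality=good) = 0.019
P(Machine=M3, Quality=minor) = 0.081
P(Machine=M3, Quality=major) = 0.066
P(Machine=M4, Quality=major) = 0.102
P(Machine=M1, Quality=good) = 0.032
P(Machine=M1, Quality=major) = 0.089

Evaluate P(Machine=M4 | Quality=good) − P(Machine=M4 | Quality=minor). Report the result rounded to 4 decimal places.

0.1066

P(Quality=good) = 0.032 + 0.050 + 0.029 + 0.045 + 0.019 = 0.175; P(Machine=M4 | Quality=good) = 0.045/0.175 = 0.25714.
P(Quality=minor) = 0.055 + 0.093 + 0.081 + 0.056 + 0.087 = 0.372; P(Machine=M4 | Quality=minor) = 0.056/0.372 = 0.15054.
Difference = 0.1066.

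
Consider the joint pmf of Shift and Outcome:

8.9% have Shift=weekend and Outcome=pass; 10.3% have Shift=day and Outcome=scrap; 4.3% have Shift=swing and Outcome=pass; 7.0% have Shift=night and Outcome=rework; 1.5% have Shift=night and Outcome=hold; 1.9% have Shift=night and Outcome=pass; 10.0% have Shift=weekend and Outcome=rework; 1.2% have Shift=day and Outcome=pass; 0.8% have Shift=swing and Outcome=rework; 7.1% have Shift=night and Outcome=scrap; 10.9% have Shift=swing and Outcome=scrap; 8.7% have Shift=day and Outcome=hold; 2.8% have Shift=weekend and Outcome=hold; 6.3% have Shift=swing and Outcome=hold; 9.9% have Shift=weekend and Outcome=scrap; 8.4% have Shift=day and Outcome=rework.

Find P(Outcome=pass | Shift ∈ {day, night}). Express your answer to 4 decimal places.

0.0672

P(Shift=day) = 0.012 + 0.084 + 0.103 + 0.087 = 0.286.
P(Shift=night) = 0.019 + 0.070 + 0.071 + 0.015 = 0.175.
P(Shift ∈ {day, night}) = 0.286 + 0.175 = 0.461; P(Outcome=pass, Shift ∈ {day, night}) = 0.012 + 0.019 = 0.031.
P(Outcome=pass | Shift ∈ {day, night}) = 0.031/0.461 = 0.0672.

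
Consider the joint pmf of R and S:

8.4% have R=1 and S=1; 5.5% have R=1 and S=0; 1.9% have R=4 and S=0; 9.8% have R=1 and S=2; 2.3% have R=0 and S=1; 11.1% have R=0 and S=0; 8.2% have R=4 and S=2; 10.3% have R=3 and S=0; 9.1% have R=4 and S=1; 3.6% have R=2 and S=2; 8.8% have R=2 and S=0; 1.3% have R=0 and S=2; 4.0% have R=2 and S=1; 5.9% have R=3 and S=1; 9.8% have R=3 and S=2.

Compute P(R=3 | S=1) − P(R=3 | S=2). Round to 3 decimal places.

-0.101

P(S=1) = 0.023 + 0.084 + 0.040 + 0.059 + 0.091 = 0.297; P(R=3 | S=1) = 0.059/0.297 = 0.1987.
P(S=2) = 0.013 + 0.098 + 0.036 + 0.098 + 0.082 = 0.327; P(R=3 | S=2) = 0.098/0.327 = 0.2997.
Difference = -0.101.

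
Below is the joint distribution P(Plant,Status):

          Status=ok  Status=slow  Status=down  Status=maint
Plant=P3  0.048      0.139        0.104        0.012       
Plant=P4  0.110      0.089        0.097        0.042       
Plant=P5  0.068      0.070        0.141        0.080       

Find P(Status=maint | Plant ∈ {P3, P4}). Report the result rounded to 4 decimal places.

0.0842

P(Plant=P3) = 0.048 + 0.139 + 0.104 + 0.012 = 0.303.
P(Plant=P4) = 0.110 + 0.089 + 0.097 + 0.042 = 0.338.
P(Plant ∈ {P3, P4}) = 0.303 + 0.338 = 0.641; P(Status=maint, Plant ∈ {P3, P4}) = 0.012 + 0.042 = 0.054.
P(Status=maint | Plant ∈ {P3, P4}) = 0.054/0.641 = 0.0842.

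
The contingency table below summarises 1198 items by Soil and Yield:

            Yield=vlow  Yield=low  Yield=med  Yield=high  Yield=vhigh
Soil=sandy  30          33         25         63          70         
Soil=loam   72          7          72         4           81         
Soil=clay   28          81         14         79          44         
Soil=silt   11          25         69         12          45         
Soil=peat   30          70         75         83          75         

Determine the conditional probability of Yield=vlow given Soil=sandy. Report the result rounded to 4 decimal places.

0.1357

Total with Soil=sandy: 30 + 33 + 25 + 63 + 70 = 221.
P(Yield=vlow | Soil=sandy) = 30/221 = 0.1357.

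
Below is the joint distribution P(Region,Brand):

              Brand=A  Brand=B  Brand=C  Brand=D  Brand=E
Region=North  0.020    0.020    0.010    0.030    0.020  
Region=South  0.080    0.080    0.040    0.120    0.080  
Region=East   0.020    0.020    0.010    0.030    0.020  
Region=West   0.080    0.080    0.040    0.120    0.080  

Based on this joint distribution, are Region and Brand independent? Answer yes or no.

yes

Every cell satisfies P(Region,Brand) = P(Region)·P(Brand). For instance P(Region=North) = 0.100, P(Brand=D) = 0.300, and 0.100×0.300 = 0.030 matches the joint entry. So Region and Brand are independent.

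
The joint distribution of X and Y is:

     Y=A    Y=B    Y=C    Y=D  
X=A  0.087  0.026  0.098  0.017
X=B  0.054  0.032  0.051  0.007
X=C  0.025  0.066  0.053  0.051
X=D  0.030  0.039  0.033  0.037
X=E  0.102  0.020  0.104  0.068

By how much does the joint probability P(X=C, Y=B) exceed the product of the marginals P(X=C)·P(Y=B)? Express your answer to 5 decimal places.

P(X=C) = 0.025 + 0.066 + 0.053 + 0.051 = 0.195.
P(Y=B) = 0.026 + 0.032 + 0.066 + 0.039 + 0.020 = 0.183.
P(X=C, Y=B) − P(X=C)P(Y=B) = 0.066 − 0.195×0.183 = 0.03032.

0.03032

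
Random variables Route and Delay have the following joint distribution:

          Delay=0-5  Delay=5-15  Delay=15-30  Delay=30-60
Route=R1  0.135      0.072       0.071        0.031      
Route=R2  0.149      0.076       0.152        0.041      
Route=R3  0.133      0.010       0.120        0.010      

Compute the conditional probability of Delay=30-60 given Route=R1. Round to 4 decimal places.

0.1003

P(Route=R1) = 0.135 + 0.072 + 0.071 + 0.031 = 0.309.
P(Delay=30-60 | Route=R1) = 0.031/0.309 = 0.1003.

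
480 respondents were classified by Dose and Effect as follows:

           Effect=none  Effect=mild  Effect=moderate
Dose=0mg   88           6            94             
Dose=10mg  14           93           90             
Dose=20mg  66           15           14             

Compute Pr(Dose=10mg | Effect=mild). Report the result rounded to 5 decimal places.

0.81579

Total with Effect=mild: 6 + 93 + 15 = 114.
P(Dose=10mg | Effect=mild) = 93/114 = 0.81579.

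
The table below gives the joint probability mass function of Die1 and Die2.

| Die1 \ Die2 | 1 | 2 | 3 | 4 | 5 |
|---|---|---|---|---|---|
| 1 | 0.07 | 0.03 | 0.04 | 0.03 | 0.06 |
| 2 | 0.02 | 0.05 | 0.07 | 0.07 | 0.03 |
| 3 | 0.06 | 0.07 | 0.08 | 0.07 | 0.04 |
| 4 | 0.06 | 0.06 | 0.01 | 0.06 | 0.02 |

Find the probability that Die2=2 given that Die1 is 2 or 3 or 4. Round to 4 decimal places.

P(Die1=2) = 0.02 + 0.05 + 0.07 + 0.07 + 0.03 = 0.24.
P(Die1=3) = 0.06 + 0.07 + 0.08 + 0.07 + 0.04 = 0.32.
P(Die1=4) = 0.06 + 0.06 + 0.01 + 0.06 + 0.02 = 0.21.
P(Die1 ∈ {2, 3, 4}) = 0.24 + 0.32 + 0.21 = 0.77; P(Die2=2, Die1 ∈ {2, 3, 4}) = 0.05 + 0.07 + 0.06 = 0.18.
P(Die2=2 | Die1 ∈ {2, 3, 4}) = 0.18/0.77 = 0.2338.

0.2338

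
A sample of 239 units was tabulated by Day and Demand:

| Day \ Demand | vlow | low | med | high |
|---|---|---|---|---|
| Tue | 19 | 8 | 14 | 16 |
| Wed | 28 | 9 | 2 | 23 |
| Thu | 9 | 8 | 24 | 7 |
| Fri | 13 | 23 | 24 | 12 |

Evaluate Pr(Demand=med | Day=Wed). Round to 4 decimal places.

0.0323

Total with Day=Wed: 28 + 9 + 2 + 23 = 62.
P(Demand=med | Day=Wed) = 2/62 = 0.0323.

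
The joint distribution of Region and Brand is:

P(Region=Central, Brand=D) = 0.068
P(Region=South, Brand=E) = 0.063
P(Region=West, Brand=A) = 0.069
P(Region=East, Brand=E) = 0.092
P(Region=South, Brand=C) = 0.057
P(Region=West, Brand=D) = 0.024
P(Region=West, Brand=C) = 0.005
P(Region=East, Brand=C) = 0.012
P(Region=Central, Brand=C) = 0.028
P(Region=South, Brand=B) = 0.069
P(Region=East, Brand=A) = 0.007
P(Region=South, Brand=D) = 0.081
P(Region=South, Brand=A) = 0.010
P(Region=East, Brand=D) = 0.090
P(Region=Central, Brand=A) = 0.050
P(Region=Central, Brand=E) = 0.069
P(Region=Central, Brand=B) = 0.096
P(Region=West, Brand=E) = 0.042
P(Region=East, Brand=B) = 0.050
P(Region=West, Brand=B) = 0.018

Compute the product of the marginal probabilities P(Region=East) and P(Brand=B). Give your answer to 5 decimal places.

0.05848

P(Region=East) = 0.007 + 0.050 + 0.012 + 0.090 + 0.092 = 0.251.
P(Brand=B) = 0.069 + 0.050 + 0.018 + 0.096 = 0.233.
Product: 0.251 × 0.233 = 0.05848.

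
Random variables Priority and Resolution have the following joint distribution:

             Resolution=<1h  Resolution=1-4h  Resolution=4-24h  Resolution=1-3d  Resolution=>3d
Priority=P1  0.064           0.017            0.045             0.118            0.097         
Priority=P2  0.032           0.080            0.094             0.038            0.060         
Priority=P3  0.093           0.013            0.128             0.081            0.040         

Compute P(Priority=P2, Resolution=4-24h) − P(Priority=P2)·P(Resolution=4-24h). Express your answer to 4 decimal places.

0.0128

P(Priority=P2) = 0.032 + 0.080 + 0.094 + 0.038 + 0.060 = 0.304.
P(Resolution=4-24h) = 0.045 + 0.094 + 0.128 = 0.267.
P(Priority=P2, Resolution=4-24h) − P(Priority=P2)P(Resolution=4-24h) = 0.094 − 0.304×0.267 = 0.0128.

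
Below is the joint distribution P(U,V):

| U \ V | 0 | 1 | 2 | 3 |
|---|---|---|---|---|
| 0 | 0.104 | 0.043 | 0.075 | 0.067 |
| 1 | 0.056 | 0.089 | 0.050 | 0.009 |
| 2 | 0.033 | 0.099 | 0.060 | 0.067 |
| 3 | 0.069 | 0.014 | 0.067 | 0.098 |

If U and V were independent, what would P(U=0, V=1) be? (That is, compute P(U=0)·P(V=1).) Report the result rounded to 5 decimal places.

0.07081

P(U=0) = 0.104 + 0.043 + 0.075 + 0.067 = 0.289.
P(V=1) = 0.043 + 0.089 + 0.099 + 0.014 = 0.245.
Product: 0.289 × 0.245 = 0.07081.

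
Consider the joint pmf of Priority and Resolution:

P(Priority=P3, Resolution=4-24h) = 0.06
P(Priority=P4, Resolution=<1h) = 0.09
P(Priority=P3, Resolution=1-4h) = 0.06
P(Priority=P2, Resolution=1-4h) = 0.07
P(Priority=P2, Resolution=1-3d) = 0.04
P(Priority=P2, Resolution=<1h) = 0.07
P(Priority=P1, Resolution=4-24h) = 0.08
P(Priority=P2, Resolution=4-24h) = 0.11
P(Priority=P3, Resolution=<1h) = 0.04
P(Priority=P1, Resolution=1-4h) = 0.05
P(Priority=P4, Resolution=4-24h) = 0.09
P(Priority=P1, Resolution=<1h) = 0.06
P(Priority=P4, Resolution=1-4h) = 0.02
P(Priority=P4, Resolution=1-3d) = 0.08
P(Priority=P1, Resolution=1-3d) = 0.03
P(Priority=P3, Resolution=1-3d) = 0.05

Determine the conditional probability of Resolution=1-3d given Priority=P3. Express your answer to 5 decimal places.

0.23810

P(Priority=P3) = 0.04 + 0.06 + 0.06 + 0.05 = 0.21.
P(Resolution=1-3d | Priority=P3) = 0.05/0.21 = 0.23810.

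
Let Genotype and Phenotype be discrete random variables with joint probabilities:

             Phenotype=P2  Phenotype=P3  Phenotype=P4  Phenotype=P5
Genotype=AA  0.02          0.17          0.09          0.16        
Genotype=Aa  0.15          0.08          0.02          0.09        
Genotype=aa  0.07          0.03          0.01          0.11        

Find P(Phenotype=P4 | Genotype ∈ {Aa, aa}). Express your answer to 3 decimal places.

P(Genotype=Aa) = 0.15 + 0.08 + 0.02 + 0.09 = 0.34.
P(Genotype=aa) = 0.07 + 0.03 + 0.01 + 0.11 = 0.22.
P(Genotype ∈ {Aa, aa}) = 0.34 + 0.22 = 0.56; P(Phenotype=P4, Genotype ∈ {Aa, aa}) = 0.02 + 0.01 = 0.03.
P(Phenotype=P4 | Genotype ∈ {Aa, aa}) = 0.03/0.56 = 0.054.

0.054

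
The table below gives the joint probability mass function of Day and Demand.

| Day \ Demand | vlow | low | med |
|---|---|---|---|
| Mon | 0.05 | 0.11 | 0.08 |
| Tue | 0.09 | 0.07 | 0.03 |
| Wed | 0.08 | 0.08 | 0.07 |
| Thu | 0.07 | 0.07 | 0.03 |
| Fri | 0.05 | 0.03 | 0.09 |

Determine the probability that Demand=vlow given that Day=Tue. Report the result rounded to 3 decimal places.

0.474

P(Day=Tue) = 0.09 + 0.07 + 0.03 = 0.19.
P(Demand=vlow | Day=Tue) = 0.09/0.19 = 0.474.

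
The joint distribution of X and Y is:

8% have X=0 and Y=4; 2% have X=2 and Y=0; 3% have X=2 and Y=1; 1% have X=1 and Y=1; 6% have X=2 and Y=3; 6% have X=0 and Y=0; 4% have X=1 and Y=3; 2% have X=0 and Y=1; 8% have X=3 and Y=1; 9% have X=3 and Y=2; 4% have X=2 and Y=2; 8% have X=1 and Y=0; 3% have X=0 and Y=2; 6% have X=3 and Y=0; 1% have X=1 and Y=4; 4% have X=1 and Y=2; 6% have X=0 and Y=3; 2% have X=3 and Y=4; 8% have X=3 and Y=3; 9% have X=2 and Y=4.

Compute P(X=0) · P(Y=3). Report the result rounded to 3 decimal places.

0.060

P(X=0) = 0.06 + 0.02 + 0.03 + 0.06 + 0.08 = 0.25.
P(Y=3) = 0.06 + 0.04 + 0.06 + 0.08 = 0.24.
Product: 0.25 × 0.24 = 0.060.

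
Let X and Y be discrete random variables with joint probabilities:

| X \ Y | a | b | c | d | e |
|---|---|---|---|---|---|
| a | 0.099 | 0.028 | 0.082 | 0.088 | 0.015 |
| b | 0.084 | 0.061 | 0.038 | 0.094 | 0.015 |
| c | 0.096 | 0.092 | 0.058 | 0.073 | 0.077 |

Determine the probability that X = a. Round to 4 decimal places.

0.3120

P(X=a) = 0.099 + 0.028 + 0.082 + 0.088 + 0.015 = 0.312.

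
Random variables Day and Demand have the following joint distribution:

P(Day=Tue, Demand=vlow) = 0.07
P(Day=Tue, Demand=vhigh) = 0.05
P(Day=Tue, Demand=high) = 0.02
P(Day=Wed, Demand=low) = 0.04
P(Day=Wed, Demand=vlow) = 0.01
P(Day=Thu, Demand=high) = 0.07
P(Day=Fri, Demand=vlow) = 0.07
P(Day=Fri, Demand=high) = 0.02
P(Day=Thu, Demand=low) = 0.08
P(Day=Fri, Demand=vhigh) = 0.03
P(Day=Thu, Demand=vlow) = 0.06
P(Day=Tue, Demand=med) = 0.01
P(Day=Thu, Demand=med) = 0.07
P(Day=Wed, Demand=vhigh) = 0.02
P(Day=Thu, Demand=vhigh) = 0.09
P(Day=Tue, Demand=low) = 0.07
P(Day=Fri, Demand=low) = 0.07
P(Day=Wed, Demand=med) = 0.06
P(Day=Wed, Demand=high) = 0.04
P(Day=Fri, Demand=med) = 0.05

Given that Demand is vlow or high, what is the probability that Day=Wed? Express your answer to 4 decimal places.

0.1389

P(Demand=vlow) = 0.07 + 0.01 + 0.06 + 0.07 = 0.21.
P(Demand=high) = 0.02 + 0.04 + 0.07 + 0.02 = 0.15.
P(Demand ∈ {vlow, high}) = 0.21 + 0.15 = 0.36; P(Day=Wed, Demand ∈ {vlow, high}) = 0.01 + 0.04 = 0.05.
P(Day=Wed | Demand ∈ {vlow, high}) = 0.05/0.36 = 0.1389.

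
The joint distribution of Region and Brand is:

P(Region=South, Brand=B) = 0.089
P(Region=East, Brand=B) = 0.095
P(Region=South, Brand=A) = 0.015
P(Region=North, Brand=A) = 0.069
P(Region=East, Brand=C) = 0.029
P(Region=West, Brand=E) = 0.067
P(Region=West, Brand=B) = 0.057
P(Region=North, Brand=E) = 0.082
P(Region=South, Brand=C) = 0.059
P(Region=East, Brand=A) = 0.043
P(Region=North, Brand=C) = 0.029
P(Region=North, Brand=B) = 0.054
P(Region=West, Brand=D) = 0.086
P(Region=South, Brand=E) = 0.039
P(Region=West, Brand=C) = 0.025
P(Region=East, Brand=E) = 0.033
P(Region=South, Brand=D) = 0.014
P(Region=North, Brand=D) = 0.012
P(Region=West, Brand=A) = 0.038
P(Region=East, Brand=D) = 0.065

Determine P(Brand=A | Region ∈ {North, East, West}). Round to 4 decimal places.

P(Region=North) = 0.069 + 0.054 + 0.029 + 0.012 + 0.082 = 0.246.
P(Region=East) = 0.043 + 0.095 + 0.029 + 0.065 + 0.033 = 0.265.
P(Region=West) = 0.038 + 0.057 + 0.025 + 0.086 + 0.067 = 0.273.
P(Region ∈ {North, East, West}) = 0.246 + 0.265 + 0.273 = 0.784; P(Brand=A, Region ∈ {North, East, West}) = 0.069 + 0.043 + 0.038 = 0.150.
P(Brand=A | Region ∈ {North, East, West}) = 0.150/0.784 = 0.1913.

0.1913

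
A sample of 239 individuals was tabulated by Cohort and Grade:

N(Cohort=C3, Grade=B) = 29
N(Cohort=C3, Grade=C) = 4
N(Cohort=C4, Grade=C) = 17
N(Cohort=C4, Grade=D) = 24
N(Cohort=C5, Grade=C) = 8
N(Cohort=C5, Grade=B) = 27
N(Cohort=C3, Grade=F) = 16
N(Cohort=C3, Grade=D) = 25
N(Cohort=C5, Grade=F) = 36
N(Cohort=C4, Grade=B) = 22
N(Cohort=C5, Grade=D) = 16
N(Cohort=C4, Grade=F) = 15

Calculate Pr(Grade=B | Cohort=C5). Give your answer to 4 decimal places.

0.3103

Total with Cohort=C5: 27 + 8 + 16 + 36 = 87.
P(Grade=B | Cohort=C5) = 27/87 = 0.3103.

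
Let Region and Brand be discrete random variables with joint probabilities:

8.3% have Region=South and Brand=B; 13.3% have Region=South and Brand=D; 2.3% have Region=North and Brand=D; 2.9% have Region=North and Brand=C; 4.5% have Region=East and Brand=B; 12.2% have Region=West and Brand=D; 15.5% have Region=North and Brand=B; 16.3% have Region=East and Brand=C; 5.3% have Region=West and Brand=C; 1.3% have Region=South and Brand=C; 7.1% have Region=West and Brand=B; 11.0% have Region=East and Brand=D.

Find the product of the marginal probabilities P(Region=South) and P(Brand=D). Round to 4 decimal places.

P(Region=South) = 0.083 + 0.013 + 0.133 = 0.229.
P(Brand=D) = 0.023 + 0.133 + 0.110 + 0.122 = 0.388.
Product: 0.229 × 0.388 = 0.0889.

0.0889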